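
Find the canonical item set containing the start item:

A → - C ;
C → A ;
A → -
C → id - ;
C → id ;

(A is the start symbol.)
First, augment the grammar with A' → A
I₀ = CLOSURE({ [A' → . A] }):
  [A' → . A] has the dot before A: add [A → . - C ;], [A → . -]
No further items can be added.

I₀ = { [A → . - C ;], [A → . -], [A' → . A] }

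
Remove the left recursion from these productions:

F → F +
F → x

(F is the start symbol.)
F is directly left-recursive. The standard transformation for
  A → A α₁ | ... | A α_m | β₁ | ... | β_n
is
  A  → β₁ A' | ... | β_n A'
  A' → α₁ A' | ... | α_m A' | ε

F → x becomes F → x F'
F → F + becomes F' → + F'
Add F' → ε

Resulting grammar:
F → x F'
F' → + F'
F' → ε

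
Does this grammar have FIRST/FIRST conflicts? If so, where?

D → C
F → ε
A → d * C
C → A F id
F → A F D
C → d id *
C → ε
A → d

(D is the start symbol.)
Yes. A → d '*' C / A → d on { 'd' }; C → A F id / C → d id '*' on { 'd' }

A FIRST/FIRST conflict occurs when two productions N → α and N → β for the same non-terminal have FIRST(α) ∩ FIRST(β) ≠ ∅ (with ε ∈ FIRST of a nullable right-hand side, so two nullable alternatives also conflict).

FIRST sets of the non-terminals at (or reachable through a nullable prefix from) the front of some alternative:
  FIRST(A) = { 'd' }

Productions for F:
  F → ε: FIRST = { ε }
  F → A F D: FIRST = { 'd' }
Productions for A:
  A → d * C: FIRST = { 'd' }
  A → d: FIRST = { 'd' }
Productions for C:
  C → A F id: FIRST = { 'd' }
  C → d id *: FIRST = { 'd' }
  C → ε: FIRST = { ε }
D has only one production, so no FIRST/FIRST conflict is possible there.

Conflict for A: A → d * C and A → d
  Overlap: { 'd' }
Conflict for C: C → A F id and C → d id *
  Overlap: { 'd' }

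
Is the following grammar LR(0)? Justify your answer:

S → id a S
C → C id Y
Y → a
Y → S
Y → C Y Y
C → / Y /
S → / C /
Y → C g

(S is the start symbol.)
Augment with S' → S and build the canonical LR(0) collection (I0 = CLOSURE({[S' → . S]}), then GOTO on every symbol after a dot until no new states appear). It has 24 states:
  I0: { [S → . / C /], [S → . id a S], [S' → . S] }  — shift
  I1: { [C → . / Y /], [C → . C id Y], [S → / . C /] }  — shift
  I2: { [S' → S .] }  — accept
  I3: { [S → id . a S] }  — shift
  I4: { [S → . / C /], [S → . id a S], [S → id a . S] }  — shift
  I5: { [S → id a S .] }  — reduce
  I6: { [C → . / Y /], [C → . C id Y], [C → / . Y /], [S → . / C /], [S → . id a S], [Y → . C Y Y], [Y → . C g], [Y → . S], [Y → . a] }  — shift
  I7: { [C → C . id Y], [S → / C . /] }  — shift
  I8: { [S → / C / .] }  — reduce
  I9: { [C → . / Y /], [C → . C id Y], [C → C id . Y], [S → . / C /], [S → . id a S], [Y → . C Y Y], [Y → . C g], [Y → . S], [Y → . a] }  — shift
  I10: { [C → . / Y /], [C → . C id Y], [C → / . Y /], [S → . / C /], [S → . id a S], [S → / . C /], [Y → . C Y Y], [Y → . C g], [Y → . S], [Y → . a] }  — shift
  I11: { [C → . / Y /], [C → . C id Y], [C → C . id Y], [S → . / C /], [S → . id a S], [Y → . C Y Y], [Y → . C g], [Y → . S], [Y → . a], [Y → C . Y Y], [Y → C . g] }  — shift
  I12: { [Y → S .] }  — reduce
  I13: { [C → C id Y .] }  — reduce
  I14: { [Y → a .] }  — reduce
  I15: { [C → . / Y /], [C → . C id Y], [S → . / C /], [S → . id a S], [Y → . C Y Y], [Y → . C g], [Y → . S], [Y → . a], [Y → C Y . Y] }  — shift
  I16: { [Y → C g .] }  — reduce
  I17: { [C → . / Y /], [C → . C id Y], [C → C id . Y], [S → . / C /], [S → . id a S], [S → id . a S], [Y → . C Y Y], [Y → . C g], [Y → . S], [Y → . a] }  — shift
  I18: { [S → . / C /], [S → . id a S], [S → id a . S], [Y → a .] }  — shift, reduce
  I19: { [Y → C Y Y .] }  — reduce
  I20: { [C → . / Y /], [C → . C id Y], [C → C . id Y], [S → . / C /], [S → . id a S], [S → / C . /], [Y → . C Y Y], [Y → . C g], [Y → . S], [Y → . a], [Y → C . Y Y], [Y → C . g] }  — shift
  I21: { [C → / Y . /] }  — shift
  I22: { [C → / Y / .] }  — reduce
  I23: { [C → . / Y /], [C → . C id Y], [C → / . Y /], [S → . / C /], [S → . id a S], [S → / . C /], [S → / C / .], [Y → . C Y Y], [Y → . C g], [Y → . S], [Y → . a] }  — shift, reduce

Conflict in state I18:
  Shift-reduce conflict between [Y → a .] and [S → . / C /]
So the grammar is NOT LR(0).

Answer: No. Shift-reduce conflict between [Y → a .] and [S → . / C /]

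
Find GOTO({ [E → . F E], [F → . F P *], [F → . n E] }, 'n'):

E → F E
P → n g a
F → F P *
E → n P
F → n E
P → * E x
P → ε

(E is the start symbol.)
GOTO(I, 'n') = CLOSURE({ [A → αX.β] : [A → α.Xβ] ∈ I, X = 'n' })

Items with dot before 'n', with the dot advanced:
  [F → . n E] → [F → n . E]
Closure of the advanced items:
  [F → n . E] has the dot before E: add [E → . F E], [E → . n P]
  [E → . F E] has the dot before F: add [F → . F P *], [F → . n E]

GOTO = { [E → . F E], [E → . n P], [F → . F P *], [F → . n E], [F → n . E] }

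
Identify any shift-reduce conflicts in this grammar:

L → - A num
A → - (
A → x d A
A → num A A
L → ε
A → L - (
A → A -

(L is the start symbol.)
Augment with L' → L and build the canonical LR(0) collection (I0 = CLOSURE({[L' → . L]}), then GOTO on every symbol after a dot until no new states appear). It has 18 states:
  I0: { [L → . - A num], [L → .], [L' → . L] }  — shift, reduce
  I1: { [A → . - (], [A → . A -], [A → . L - (], [A → . num A A], [A → . x d A], [L → - . A num], [L → . - A num], [L → .] }  — shift, reduce
  I2: { [L' → L .] }  — accept
  I3: { [A → - . (], [A → . - (], [A → . A -], [A → . L - (], [A → . num A A], [A → . x d A], [L → - . A num], [L → . - A num], [L → .] }  — shift, reduce
  I4: { [A → A . -], [L → - A . num] }  — shift
  I5: { [A → L . - (] }  — shift
  I6: { [A → . - (], [A → . A -], [A → . L - (], [A → . num A A], [A → . x d A], [A → num . A A], [L → . - A num], [L → .] }  — shift, reduce
  I7: { [A → x . d A] }  — shift
  I8: { [A → . - (], [A → . A -], [A → . L - (], [A → . num A A], [A → . x d A], [A → x d . A], [L → . - A num], [L → .] }  — shift, reduce
  I9: { [A → A . -], [A → x d A .] }  — shift, reduce
  I10: { [A → A - .] }  — reduce
  I11: { [A → . - (], [A → . A -], [A → . L - (], [A → . num A A], [A → . x d A], [A → A . -], [A → num A . A], [L → . - A num], [L → .] }  — shift, reduce
  I12: { [A → - . (], [A → . - (], [A → . A -], [A → . L - (], [A → . num A A], [A → . x d A], [A → A - .], [L → - . A num], [L → . - A num], [L → .] }  — shift, 2 reduces
  I13: { [A → A . -], [A → num A A .] }  — shift, reduce
  I14: { [A → - ( .] }  — reduce
  I15: { [A → L - . (] }  — shift
  I16: { [A → L - ( .] }  — reduce
  I17: { [L → - A num .] }  — reduce

I0 contains reduce item [L → .] and shift item [L → . - A num] — shift-reduce conflict.
I1 contains reduce item [L → .] and shift items [A → . - (], [A → . num A A], [A → . x d A], [L → . - A num] — shift-reduce conflict.
I3 contains reduce item [L → .] and shift items [A → . - (], [A → - . (], [A → . num A A], [A → . x d A], [L → . - A num] — shift-reduce conflict.
I6 contains reduce item [L → .] and shift items [A → . - (], [A → . num A A], [A → . x d A], [L → . - A num] — shift-reduce conflict.
I8 contains reduce item [L → .] and shift items [A → . - (], [A → . num A A], [A → . x d A], [L → . - A num] — shift-reduce conflict.
I9 contains reduce item [A → x d A .] and shift item [A → A . -] — shift-reduce conflict.
I11 contains reduce item [L → .] and shift items [A → . - (], [A → A . -], [A → . num A A], [A → . x d A], [L → . - A num] — shift-reduce conflict.
I12 contains reduce items [A → A - .], [L → .] and shift items [A → . - (], [A → - . (], [A → . num A A], [A → . x d A], [L → . - A num] — shift-reduce conflict.
I13 contains reduce item [A → num A A .] and shift item [A → A . -] — shift-reduce conflict.

Answer: Yes — I0: [L → .] vs [L → . - A num]; I1: [L → .] vs [A → . - (]; I3: [L → .] vs [A → . - (]; I6: [L → .] vs [A → . - (]; I8: [L → .] vs [A → . - (]; I9: [A → x d A .] vs [A → A . -]; I11: [L → .] vs [A → . - (]; I12: [A → A - .] vs [A → . - (]; I13: [A → num A A .] vs [A → A . -]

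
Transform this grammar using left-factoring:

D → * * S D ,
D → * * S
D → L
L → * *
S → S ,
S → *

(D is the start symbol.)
Left-factoring transforms A → αβ₁ | αβ₂ into A → αA' and A' → β₁ | β₂
(α is the longest common prefix among the alternatives). Repeat until
no nonterminal has two alternatives with a common prefix.

Round 1: D has alternatives sharing prefix '* * S'. Introduce D': D → * * S D'
  Add: D' → D ,
  Add: D' → ε

No remaining common prefixes — done.

Resulting grammar:
D → * * S D'
D' → D ,
D' → ε
D → L
L → * *
S → S ,
S → *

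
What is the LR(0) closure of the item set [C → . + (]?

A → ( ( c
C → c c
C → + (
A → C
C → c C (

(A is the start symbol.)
Start with: [C → . + (]
The dot precedes the terminal '+', so nothing is added.

CLOSURE = { [C → . + (] }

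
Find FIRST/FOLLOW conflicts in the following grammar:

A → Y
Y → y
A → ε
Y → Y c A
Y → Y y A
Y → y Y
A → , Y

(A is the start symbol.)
Yes. A → Y with FOLLOW(A) on { 'y' }

A FIRST/FOLLOW conflict occurs when a non-terminal N has a nullable alternative N → β (β ⇒* ε) and another alternative N → α with FIRST(α) ∩ FOLLOW(N) ≠ ∅: on such a lookahead the parser cannot decide between expanding α and letting N vanish via β.

Nullable non-terminals: A.
FIRST sets used below: FIRST(Y) = { 'y' }

A: nullable alternative(s) A → ε; FOLLOW(A) = { $, 'c', 'y' }
  A → Y: FIRST \ {ε} = { 'y' } — overlaps FOLLOW(A) on { 'y' }: CONFLICT
  A → ε: FIRST \ {ε} = { } — this is the only nullable alternative, skip
  A → , Y: FIRST \ {ε} = { ',' } — disjoint from FOLLOW(A)

Y has no nullable alternative, so no FIRST/FOLLOW check is needed there.

So the grammar has 1 FIRST/FOLLOW conflict (marked CONFLICT above).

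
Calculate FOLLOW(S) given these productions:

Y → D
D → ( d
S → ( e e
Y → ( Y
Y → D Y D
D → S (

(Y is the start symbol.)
To compute FOLLOW(S), find every occurrence of S on a right-hand side N → α S β: add FIRST(β) \ {ε}, and if β is empty or nullable also add FOLLOW(N). Iterate to a fixed point.

In D → S (: S is followed by '(', add FIRST('(') \ {ε} = { '(' }

Taking the union: FOLLOW(S) = { '(' }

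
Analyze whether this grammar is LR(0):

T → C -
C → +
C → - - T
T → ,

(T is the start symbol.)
A grammar is LR(0) if no state in the canonical LR(0) collection has:
  - both a shift item (dot before a terminal) and a complete item (shift-reduce conflict), or
  - two or more complete items (reduce-reduce conflict; the accept item [T' → T .] counts as a complete item here).

Augment with T' → T and build the canonical LR(0) collection (I0 = CLOSURE({[T' → . T]}), then GOTO on every symbol after a dot until no new states appear). It has 9 states:
  I0: { [C → . +], [C → . - - T], [T → . ,], [T → . C -], [T' → . T] }  — shift
  I1: { [C → + .] }  — reduce
  I2: { [T → , .] }  — reduce
  I3: { [C → - . - T] }  — shift
  I4: { [T → C . -] }  — shift
  I5: { [T' → T .] }  — accept
  I6: { [T → C - .] }  — reduce
  I7: { [C → - - . T], [C → . +], [C → . - - T], [T → . ,], [T → . C -] }  — shift
  I8: { [C → - - T .] }  — reduce

Every state is either a pure shift/goto state or contains exactly one complete item and nothing to shift — no conflicts. The grammar is LR(0).

Answer: Yes, the grammar is LR(0)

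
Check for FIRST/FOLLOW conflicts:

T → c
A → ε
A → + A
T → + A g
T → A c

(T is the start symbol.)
No FIRST/FOLLOW conflicts.

Nullable non-terminals: A.

A: nullable alternative(s) A → ε; FOLLOW(A) = { 'c', 'g' }
  A → ε: FIRST \ {ε} = { } — this is the only nullable alternative, skip
  A → + A: FIRST \ {ε} = { '+' } — disjoint from FOLLOW(A)

T has no nullable alternative, so no FIRST/FOLLOW check is needed there.

No FIRST/FOLLOW conflicts found.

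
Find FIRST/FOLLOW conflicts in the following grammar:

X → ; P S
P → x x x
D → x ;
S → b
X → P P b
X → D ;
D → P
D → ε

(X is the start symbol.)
No FIRST/FOLLOW conflicts.

A FIRST/FOLLOW conflict occurs when a non-terminal N has a nullable alternative N → β (β ⇒* ε) and another alternative N → α with FIRST(α) ∩ FOLLOW(N) ≠ ∅: on such a lookahead the parser cannot decide between expanding α and letting N vanish via β.

Nullable non-terminals: D.
FIRST sets used below: FIRST(P) = { 'x' }

D: nullable alternative(s) D → ε; FOLLOW(D) = { ';' }
  D → x ;: FIRST \ {ε} = { 'x' } — disjoint from FOLLOW(D)
  D → P: FIRST \ {ε} = { 'x' } — disjoint from FOLLOW(D)
  D → ε: FIRST \ {ε} = { } — this is the only nullable alternative, skip

P, S, X have no nullable alternative, so no FIRST/FOLLOW check is needed there.

No FIRST/FOLLOW conflicts found.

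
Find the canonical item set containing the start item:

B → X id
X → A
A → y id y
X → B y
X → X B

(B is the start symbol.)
{ [A → . y id y], [B → . X id], [B' → . B], [X → . A], [X → . B y], [X → . X B] }

First, augment the grammar with B' → B
I₀ = CLOSURE({ [B' → . B] }):
  [B' → . B] has the dot before B: add [B → . X id]
  [B → . X id] has the dot before X: add [X → . A], [X → . B y], [X → . X B]
  [X → . A] has the dot before A: add [A → . y id y]
No further items can be added.

I₀ = { [A → . y id y], [B → . X id], [B' → . B], [X → . A], [X → . B y], [X → . X B] }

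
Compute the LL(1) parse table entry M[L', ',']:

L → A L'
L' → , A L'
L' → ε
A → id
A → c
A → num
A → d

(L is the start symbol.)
To find M[L', ','], we find productions for L' where ',' is in the predict set (PREDICT(N → α) = (FIRST(α) \ {ε}) ∪ (FOLLOW(N) if α ⇒* ε)).

Relevant sets:
  FOLLOW(L') = { $ }

L' → , A L': PREDICT = { ',' }
  ',' is in predict set, so this production goes in M[L', ',']
L' → ε: PREDICT = { $ }

M[L', ','] = L' → , A L'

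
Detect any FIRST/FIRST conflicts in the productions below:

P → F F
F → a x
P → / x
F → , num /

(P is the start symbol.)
No FIRST/FIRST conflicts.

A FIRST/FIRST conflict occurs when two productions N → α and N → β for the same non-terminal have FIRST(α) ∩ FIRST(β) ≠ ∅ (with ε ∈ FIRST of a nullable right-hand side, so two nullable alternatives also conflict).

FIRST sets of the non-terminals at (or reachable through a nullable prefix from) the front of some alternative:
  FIRST(F) = { ',', 'a' }

Productions for P:
  P → F F: FIRST = { ',', 'a' }
  P → / x: FIRST = { '/' }
Productions for F:
  F → a x: FIRST = { 'a' }
  F → , num /: FIRST = { ',' }

All alternatives of each non-terminal have pairwise disjoint FIRST sets.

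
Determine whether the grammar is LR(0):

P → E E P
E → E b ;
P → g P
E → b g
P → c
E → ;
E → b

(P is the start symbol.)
No. Shift-reduce conflict between [E → b .] and [E → b . g]

A grammar is LR(0) if no state in the canonical LR(0) collection has:
  - both a shift item (dot before a terminal) and a complete item (shift-reduce conflict), or
  - two or more complete items (reduce-reduce conflict; the accept item [P' → P .] counts as a complete item here).

Augment with P' → P and build the canonical LR(0) collection (I0 = CLOSURE({[P' → . P]}), then GOTO on every symbol after a dot until no new states appear). It has 13 states:
  I0: { [E → . ;], [E → . E b ;], [E → . b g], [E → . b], [P → . E E P], [P → . c], [P → . g P], [P' → . P] }  — shift
  I1: { [E → ; .] }  — reduce
  I2: { [E → . ;], [E → . E b ;], [E → . b g], [E → . b], [E → E . b ;], [P → E . E P] }  — shift
  I3: { [P' → P .] }  — accept
  I4: { [E → b . g], [E → b .] }  — shift, reduce
  I5: { [P → c .] }  — reduce
  I6: { [E → . ;], [E → . E b ;], [E → . b g], [E → . b], [P → . E E P], [P → . c], [P → . g P], [P → g . P] }  — shift
  I7: { [P → g P .] }  — reduce
  I8: { [E → b g .] }  — reduce
  I9: { [E → . ;], [E → . E b ;], [E → . b g], [E → . b], [E → E . b ;], [P → . E E P], [P → . c], [P → . g P], [P → E E . P] }  — shift
  I10: { [E → E b . ;], [E → b . g], [E → b .] }  — shift, reduce
  I11: { [E → E b ; .] }  — reduce
  I12: { [P → E E P .] }  — reduce

Conflict in state I4:
  Shift-reduce conflict between [E → b .] and [E → b . g]
So the grammar is NOT LR(0).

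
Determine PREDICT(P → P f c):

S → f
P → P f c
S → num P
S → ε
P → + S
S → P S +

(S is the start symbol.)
PREDICT(P → P f c) = (FIRST(RHS) \ {ε}) ∪ (FOLLOW(P) if ε ∈ FIRST(RHS), i.e. RHS ⇒* ε)
FIRST(P) = { '+' }
FIRST(P f c) = { '+' }
ε ∉ FIRST(P f c), so FOLLOW(P) is not added.
PREDICT(P → P f c) = { '+' }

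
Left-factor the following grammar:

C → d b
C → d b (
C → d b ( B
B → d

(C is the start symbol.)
Left-factoring transforms A → αβ₁ | αβ₂ into A → αA' and A' → β₁ | β₂
(α is the longest common prefix among the alternatives). Repeat until
no nonterminal has two alternatives with a common prefix.

Round 1: C has alternatives sharing prefix 'd b'. Introduce C': C → d b C'
  Add: C' → ε
  Add: C' → (
  Add: C' → ( B

Round 2: C' has alternatives sharing prefix '('. Introduce C'': C' → ( C''
  Add: C'' → ε
  Add: C'' → B

No remaining common prefixes — done.

Resulting grammar:
C → d b C'
C' → ε
C' → ( C''
C'' → ε
C'' → B
B → d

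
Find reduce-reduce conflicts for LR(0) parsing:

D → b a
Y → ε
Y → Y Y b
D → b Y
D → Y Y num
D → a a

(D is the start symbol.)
Yes — I5: [D → b Y .] vs [Y → .]

Augment with D' → D and build the canonical LR(0) collection (I0 = CLOSURE({[D' → . D]}), then GOTO on every symbol after a dot until no new states appear). It has 12 states:
  I0: { [D → . Y Y num], [D → . a a], [D → . b Y], [D → . b a], [D' → . D], [Y → . Y Y b], [Y → .] }  — shift, reduce
  I1: { [D' → D .] }  — accept
  I2: { [D → Y . Y num], [Y → . Y Y b], [Y → .], [Y → Y . Y b] }  — reduce
  I3: { [D → a . a] }  — shift
  I4: { [D → b . Y], [D → b . a], [Y → . Y Y b], [Y → .] }  — shift, reduce
  I5: { [D → b Y .], [Y → . Y Y b], [Y → .], [Y → Y . Y b] }  — 2 reduces
  I6: { [D → b a .] }  — reduce
  I7: { [Y → . Y Y b], [Y → .], [Y → Y . Y b], [Y → Y Y . b] }  — shift, reduce
  I8: { [Y → Y Y b .] }  — reduce
  I9: { [D → a a .] }  — reduce
  I10: { [D → Y Y . num], [Y → . Y Y b], [Y → .], [Y → Y . Y b], [Y → Y Y . b] }  — shift, reduce
  I11: { [D → Y Y num .] }  — reduce

I5 contains complete items [D → b Y .], [Y → .] — reduce-reduce conflict.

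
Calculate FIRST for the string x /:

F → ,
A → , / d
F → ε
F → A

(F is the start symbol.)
{ 'x' }

To compute FIRST(x /), process the symbols left to right:
Symbol x is a terminal. Add 'x' and stop.
FIRST(x /) = { 'x' }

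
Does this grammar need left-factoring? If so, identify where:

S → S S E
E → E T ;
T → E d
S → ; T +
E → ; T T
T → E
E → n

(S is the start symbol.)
Yes, T has productions with common prefix 'E'

Left-factoring is needed when two productions for the same non-terminal
share a common prefix on the right-hand side.

Productions for S:
  S → S S E
  S → ; T +
Productions for E:
  E → E T ;
  E → ; T T
  E → n
Productions for T:
  T → E d
  T → E

Found common prefix 'E' in productions for T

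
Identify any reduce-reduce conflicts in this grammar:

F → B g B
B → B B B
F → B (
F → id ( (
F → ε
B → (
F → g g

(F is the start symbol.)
Yes — I9: [B → ( .] vs [F → B ( .]

A reduce-reduce conflict occurs when an LR(0) state has two complete items [A → α .] and [B → β .] — both call for a reduction, and with no lookahead the parser cannot choose between them.

Augment with F' → F and build the canonical LR(0) collection (I0 = CLOSURE({[F' → . F]}), then GOTO on every symbol after a dot until no new states appear). It has 14 states:
  I0: { [B → . (], [B → . B B B], [F → . B (], [F → . B g B], [F → . g g], [F → . id ( (], [F → .], [F' → . F] }  — shift, reduce
  I1: { [B → ( .] }  — reduce
  I2: { [B → . (], [B → . B B B], [B → B . B B], [F → B . (], [F → B . g B] }  — shift
  I3: { [F' → F .] }  — accept
  I4: { [F → g . g] }  — shift
  I5: { [F → id . ( (] }  — shift
  I6: { [F → id ( . (] }  — shift
  I7: { [F → id ( ( .] }  — reduce
  I8: { [F → g g .] }  — reduce
  I9: { [B → ( .], [F → B ( .] }  — 2 reduces
  I10: { [B → . (], [B → . B B B], [B → B . B B], [B → B B . B] }  — shift
  I11: { [B → . (], [B → . B B B], [F → B g . B] }  — shift
  I12: { [B → . (], [B → . B B B], [B → B . B B], [F → B g B .] }  — shift, reduce
  I13: { [B → . (], [B → . B B B], [B → B . B B], [B → B B . B], [B → B B B .] }  — shift, reduce

I9 contains complete items [B → ( .], [F → B ( .] — reduce-reduce conflict.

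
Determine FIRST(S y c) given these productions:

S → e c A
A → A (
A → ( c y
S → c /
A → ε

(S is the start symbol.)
FIRST sets of the non-terminals involved (from the grammar, by fixed-point iteration):
  FIRST(S) = { 'c', 'e' }

To compute FIRST(S y c), process the symbols left to right:
Symbol S is a non-terminal. Add FIRST(S) \ {ε} = { 'c', 'e' }
S is not nullable (ε ∉ FIRST(S)), so stop here.
FIRST(S y c) = { 'c', 'e' }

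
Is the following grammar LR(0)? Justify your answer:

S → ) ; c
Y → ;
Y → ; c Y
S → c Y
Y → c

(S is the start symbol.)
No. Shift-reduce conflict between [Y → ; .] and [Y → ; . c Y]

Augment with S' → S and build the canonical LR(0) collection (I0 = CLOSURE({[S' → . S]}), then GOTO on every symbol after a dot until no new states appear). It has 11 states:
  I0: { [S → . ) ; c], [S → . c Y], [S' → . S] }  — shift
  I1: { [S → ) . ; c] }  — shift
  I2: { [S' → S .] }  — accept
  I3: { [S → c . Y], [Y → . ; c Y], [Y → . ;], [Y → . c] }  — shift
  I4: { [Y → ; . c Y], [Y → ; .] }  — shift, reduce
  I5: { [S → c Y .] }  — reduce
  I6: { [Y → c .] }  — reduce
  I7: { [Y → . ; c Y], [Y → . ;], [Y → . c], [Y → ; c . Y] }  — shift
  I8: { [Y → ; c Y .] }  — reduce
  I9: { [S → ) ; . c] }  — shift
  I10: { [S → ) ; c .] }  — reduce

Conflict in state I4:
  Shift-reduce conflict between [Y → ; .] and [Y → ; . c Y]
So the grammar is NOT LR(0).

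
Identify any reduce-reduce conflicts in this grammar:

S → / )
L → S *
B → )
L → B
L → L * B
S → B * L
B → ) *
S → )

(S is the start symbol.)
Augment with S' → S and build the canonical LR(0) collection (I0 = CLOSURE({[S' → . S]}), then GOTO on every symbol after a dot until no new states appear). It has 15 states:
  I0: { [B → . ) *], [B → . )], [S → . )], [S → . / )], [S → . B * L], [S' → . S] }  — shift
  I1: { [B → ) . *], [B → ) .], [S → ) .] }  — shift, 2 reduces
  I2: { [S → / . )] }  — shift
  I3: { [S → B . * L] }  — shift
  I4: { [S' → S .] }  — accept
  I5: { [B → . ) *], [B → . )], [L → . B], [L → . L * B], [L → . S *], [S → . )], [S → . / )], [S → . B * L], [S → B * . L] }  — shift
  I6: { [L → B .], [S → B . * L] }  — shift, reduce
  I7: { [L → L . * B], [S → B * L .] }  — shift, reduce
  I8: { [L → S . *] }  — shift
  I9: { [L → S * .] }  — reduce
  I10: { [B → . ) *], [B → . )], [L → L * . B] }  — shift
  I11: { [B → ) . *], [B → ) .] }  — shift, reduce
  I12: { [L → L * B .] }  — reduce
  I13: { [B → ) * .] }  — reduce
  I14: { [S → / ) .] }  — reduce

I1 contains complete items [B → ) .], [S → ) .] — reduce-reduce conflict.

Answer: Yes — I1: [B → ) .] vs [S → ) .]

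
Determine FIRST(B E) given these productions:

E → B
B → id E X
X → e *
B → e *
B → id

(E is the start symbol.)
FIRST sets of the non-terminals involved (from the grammar, by fixed-point iteration):
  FIRST(B) = { 'e', 'id' }

To compute FIRST(B E), process the symbols left to right:
Symbol B is a non-terminal. Add FIRST(B) \ {ε} = { 'e', 'id' }
B is not nullable (ε ∉ FIRST(B)), so stop here.
FIRST(B E) = { 'e', 'id' }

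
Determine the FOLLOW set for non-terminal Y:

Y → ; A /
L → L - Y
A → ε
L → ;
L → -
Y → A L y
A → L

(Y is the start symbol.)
{ $, '-', '/', ';', 'y' }

Y is the start symbol, so $ ∈ FOLLOW(Y).
In L → L - Y: Y is at the end, add FOLLOW(L)

The FOLLOW sets referred to above (computed the same way, to a fixed point):
  FOLLOW(L) = { '-', '/', ';', 'y' }

Taking the union: FOLLOW(Y) = { $, '-', '/', ';', 'y' }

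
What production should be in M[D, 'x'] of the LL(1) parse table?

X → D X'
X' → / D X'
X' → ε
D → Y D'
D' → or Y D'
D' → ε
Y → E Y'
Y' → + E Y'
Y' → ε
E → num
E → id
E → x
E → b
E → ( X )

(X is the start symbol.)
To find M[D, 'x'], we find productions for D where 'x' is in the predict set (PREDICT(N → α) = (FIRST(α) \ {ε}) ∪ (FOLLOW(N) if α ⇒* ε)).

Relevant sets:
  FIRST(Y) = { '(', 'b', 'id', 'num', 'x' }

D → Y D': PREDICT = { '(', 'b', 'id', 'num', 'x' }
  'x' is in predict set, so this production goes in M[D, 'x']

M[D, 'x'] = D → Y D'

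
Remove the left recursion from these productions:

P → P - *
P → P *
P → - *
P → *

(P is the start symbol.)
P → - * P'
P → * P'
P' → - * P'
P' → * P'
P' → ε

P is directly left-recursive. The standard transformation for
  A → A α₁ | ... | A α_m | β₁ | ... | β_n
is
  A  → β₁ A' | ... | β_n A'
  A' → α₁ A' | ... | α_m A' | ε

P → - * becomes P → - * P'
P → * becomes P → * P'
P → P - * becomes P' → - * P'
P → P * becomes P' → * P'
Add P' → ε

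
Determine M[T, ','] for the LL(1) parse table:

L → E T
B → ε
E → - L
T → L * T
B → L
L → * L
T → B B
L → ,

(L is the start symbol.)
To find M[T, ','], we find productions for T where ',' is in the predict set (PREDICT(N → α) = (FIRST(α) \ {ε}) ∪ (FOLLOW(N) if α ⇒* ε)).

Relevant sets:
  FIRST(L) = { '*', ',', '-' }
  FIRST(B) = { '*', ',', '-', ε }
  FOLLOW(T) = { $, '*', ',', '-' }

T → L * T: PREDICT = { '*', ',', '-' }
  ',' is in predict set, so this production goes in M[T, ',']
T → B B: PREDICT = { $, '*', ',', '-' }
  ',' is in predict set, so this production goes in M[T, ',']

M[T, ','] = T → L * T, T → B B  (a multiply-defined cell — the grammar is not LL(1))

Answer: T → L * T, T → B B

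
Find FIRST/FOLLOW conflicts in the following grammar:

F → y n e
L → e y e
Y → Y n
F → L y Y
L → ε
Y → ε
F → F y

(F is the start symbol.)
Nullable non-terminals: L, Y.
FIRST sets used below: FIRST(Y) = { 'n', ε }

L: nullable alternative(s) L → ε; FOLLOW(L) = { 'y' }
  L → e y e: FIRST \ {ε} = { 'e' } — disjoint from FOLLOW(L)
  L → ε: FIRST \ {ε} = { } — this is the only nullable alternative, skip

Y: nullable alternative(s) Y → ε; FOLLOW(Y) = { $, 'n', 'y' }
  Y → Y n: FIRST \ {ε} = { 'n' } — overlaps FOLLOW(Y) on { 'n' }: CONFLICT
  Y → ε: FIRST \ {ε} = { } — this is the only nullable alternative, skip

F has no nullable alternative, so no FIRST/FOLLOW check is needed there.

So the grammar has 1 FIRST/FOLLOW conflict (marked CONFLICT above).

Answer: Yes. Y → Y n with FOLLOW(Y) on { 'n' }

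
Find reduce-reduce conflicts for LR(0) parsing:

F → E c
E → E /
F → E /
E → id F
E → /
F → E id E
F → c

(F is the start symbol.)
A reduce-reduce conflict occurs when an LR(0) state has two complete items [A → α .] and [B → β .] — both call for a reduction, and with no lookahead the parser cannot choose between them.

Augment with F' → F and build the canonical LR(0) collection (I0 = CLOSURE({[F' → . F]}), then GOTO on every symbol after a dot until no new states appear). It has 12 states:
  I0: { [E → . /], [E → . E /], [E → . id F], [F → . E /], [F → . E c], [F → . E id E], [F → . c], [F' → . F] }  — shift
  I1: { [E → / .] }  — reduce
  I2: { [E → E . /], [F → E . /], [F → E . c], [F → E . id E] }  — shift
  I3: { [F' → F .] }  — accept
  I4: { [F → c .] }  — reduce
  I5: { [E → . /], [E → . E /], [E → . id F], [E → id . F], [F → . E /], [F → . E c], [F → . E id E], [F → . c] }  — shift
  I6: { [E → id F .] }  — reduce
  I7: { [E → E / .], [F → E / .] }  — 2 reduces
  I8: { [F → E c .] }  — reduce
  I9: { [E → . /], [E → . E /], [E → . id F], [F → E id . E] }  — shift
  I10: { [E → E . /], [F → E id E .] }  — shift, reduce
  I11: { [E → E / .] }  — reduce

I7 contains complete items [E → E / .], [F → E / .] — reduce-reduce conflict.

Answer: Yes — I7: [E → E / .] vs [F → E / .]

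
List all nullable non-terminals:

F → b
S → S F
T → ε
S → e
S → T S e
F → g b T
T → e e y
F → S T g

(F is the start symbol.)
A non-terminal is nullable if it can derive ε (the empty string): either it has an ε-production, or it has a production whose right-hand side consists entirely of nullable non-terminals.

ε-productions: T → ε
So T is immediately nullable.
No further non-terminal can be added: every production for the remaining non-terminals contains a terminal or a non-nullable non-terminal.
Nullable = { 'T' }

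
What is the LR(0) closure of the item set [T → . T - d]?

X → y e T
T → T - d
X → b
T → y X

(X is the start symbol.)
To compute CLOSURE, for each item [A → α.Bβ] where B is a non-terminal, add [B → .γ] for all productions B → γ; repeat for the newly added items until nothing changes.

Start with: [T → . T - d]
  [T → . T - d] has the dot before T: add [T → . y X]
No further items can be added.

CLOSURE = { [T → . T - d], [T → . y X] }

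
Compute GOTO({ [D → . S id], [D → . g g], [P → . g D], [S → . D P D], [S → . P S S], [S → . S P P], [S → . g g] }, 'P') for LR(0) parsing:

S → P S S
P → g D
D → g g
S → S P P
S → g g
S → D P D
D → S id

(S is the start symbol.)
GOTO(I, 'P') = CLOSURE({ [A → αX.β] : [A → α.Xβ] ∈ I, X = 'P' })

Items with dot before 'P', with the dot advanced:
  [S → . P S S] → [S → P . S S]
Closure of the advanced items:
  [S → P . S S] has the dot before S: add [S → . P S S], [S → . S P P], [S → . g g], [S → . D P D]
  [S → . P S S] has the dot before P: add [P → . g D]
  [S → . D P D] has the dot before D: add [D → . g g], [D → . S id]

GOTO = { [D → . S id], [D → . g g], [P → . g D], [S → . D P D], [S → . P S S], [S → . S P P], [S → . g g], [S → P . S S] }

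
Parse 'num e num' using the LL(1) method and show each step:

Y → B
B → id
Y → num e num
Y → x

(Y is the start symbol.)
Stack is shown with the top on the left.

Stack        Input        Action
--------------------------------
Y $          num e num $  output Y → num e num
num e num $  num e num $  match 'num'
e num $      e num $      match 'e'
num $        num $        match 'num'
$            $            accept

The string is accepted.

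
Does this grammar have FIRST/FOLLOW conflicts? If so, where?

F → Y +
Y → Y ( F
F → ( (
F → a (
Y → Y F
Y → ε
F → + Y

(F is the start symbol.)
A FIRST/FOLLOW conflict occurs when a non-terminal N has a nullable alternative N → β (β ⇒* ε) and another alternative N → α with FIRST(α) ∩ FOLLOW(N) ≠ ∅: on such a lookahead the parser cannot decide between expanding α and letting N vanish via β.

Nullable non-terminals: Y.
FIRST sets used below: FIRST(Y) = { '(', '+', 'a', ε }, FIRST(F) = { '(', '+', 'a' }

Y: nullable alternative(s) Y → ε; FOLLOW(Y) = { $, '(', '+', 'a' }
  Y → Y ( F: FIRST \ {ε} = { '(', '+', 'a' } — overlaps FOLLOW(Y) on { '(', '+', 'a' }: CONFLICT
  Y → Y F: FIRST \ {ε} = { '(', '+', 'a' } — overlaps FOLLOW(Y) on { '(', '+', 'a' }: CONFLICT
  Y → ε: FIRST \ {ε} = { } — this is the only nullable alternative, skip

F has no nullable alternative, so no FIRST/FOLLOW check is needed there.

So the grammar has 2 FIRST/FOLLOW conflicts (marked CONFLICT above).

Answer: Yes. Y → Y '(' F with FOLLOW(Y) on { '(', '+', 'a' }; Y → Y F with FOLLOW(Y) on { '(', '+', 'a' }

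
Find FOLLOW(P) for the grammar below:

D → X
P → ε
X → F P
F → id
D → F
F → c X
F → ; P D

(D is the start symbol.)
To compute FOLLOW(P), find every occurrence of P on a right-hand side N → α P β: add FIRST(β) \ {ε}, and if β is empty or nullable also add FOLLOW(N). Iterate to a fixed point.

In X → F P: P is at the end, add FOLLOW(X)
In F → ; P D: P is followed by D, add FIRST(D) \ {ε} = { ';', 'c', 'id' }

The FOLLOW sets referred to above (computed the same way, to a fixed point):
  FOLLOW(X) = { $ }

Taking the union: FOLLOW(P) = { $, ';', 'c', 'id' }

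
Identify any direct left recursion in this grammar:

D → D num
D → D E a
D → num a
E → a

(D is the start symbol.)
Yes, D is left-recursive

Direct left recursion occurs when N → N α for some non-terminal N (the right-hand side begins with the left-hand side itself).

D → D num: LEFT RECURSIVE (starts with D)
D → D E a: LEFT RECURSIVE (starts with D)
D → num a: starts with num
E → a: starts with a

The grammar has direct left recursion on: D.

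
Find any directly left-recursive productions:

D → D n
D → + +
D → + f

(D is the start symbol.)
D → D n: LEFT RECURSIVE (starts with D)
D → + +: starts with '+'
D → + f: starts with '+'

The grammar has direct left recursion on: D.

Answer: Yes, D is left-recursive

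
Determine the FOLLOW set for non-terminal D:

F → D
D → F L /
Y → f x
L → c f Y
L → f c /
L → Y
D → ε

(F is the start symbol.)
{ $, 'c', 'f' }

In F → D: D is at the end, add FOLLOW(F)

The FOLLOW sets referred to above (computed the same way, to a fixed point):
  FOLLOW(F) = { $, 'c', 'f' }

Taking the union: FOLLOW(D) = { $, 'c', 'f' }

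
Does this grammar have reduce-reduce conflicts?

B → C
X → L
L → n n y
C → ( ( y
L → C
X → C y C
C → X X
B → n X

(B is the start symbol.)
Augment with B' → B and build the canonical LR(0) collection (I0 = CLOSURE({[B' → . B]}), then GOTO on every symbol after a dot until no new states appear). It has 18 states:
  I0: { [B → . C], [B → . n X], [B' → . B], [C → . ( ( y], [C → . X X], [L → . C], [L → . n n y], [X → . C y C], [X → . L] }  — shift
  I1: { [C → ( . ( y] }  — shift
  I2: { [B' → B .] }  — accept
  I3: { [B → C .], [L → C .], [X → C . y C] }  — shift, 2 reduces
  I4: { [X → L .] }  — reduce
  I5: { [C → . ( ( y], [C → . X X], [C → X . X], [L → . C], [L → . n n y], [X → . C y C], [X → . L] }  — shift
  I6: { [B → n . X], [C → . ( ( y], [C → . X X], [L → . C], [L → . n n y], [L → n . n y], [X → . C y C], [X → . L] }  — shift
  I7: { [L → C .], [X → C . y C] }  — shift, reduce
  I8: { [B → n X .], [C → . ( ( y], [C → . X X], [C → X . X], [L → . C], [L → . n n y], [X → . C y C], [X → . L] }  — shift, reduce
  I9: { [L → n . n y], [L → n n . y] }  — shift
  I10: { [L → n n . y] }  — shift
  I11: { [L → n n y .] }  — reduce
  I12: { [C → . ( ( y], [C → . X X], [C → X . X], [C → X X .], [L → . C], [L → . n n y], [X → . C y C], [X → . L] }  — shift, reduce
  I13: { [L → n . n y] }  — shift
  I14: { [C → . ( ( y], [C → . X X], [L → . C], [L → . n n y], [X → . C y C], [X → . L], [X → C y . C] }  — shift
  I15: { [L → C .], [X → C . y C], [X → C y C .] }  — shift, 2 reduces
  I16: { [C → ( ( . y] }  — shift
  I17: { [C → ( ( y .] }  — reduce

I3 contains complete items [B → C .], [L → C .] — reduce-reduce conflict.
I15 contains complete items [L → C .], [X → C y C .] — reduce-reduce conflict.

Answer: Yes — I3: [B → C .] vs [L → C .]; I15: [L → C .] vs [X → C y C .]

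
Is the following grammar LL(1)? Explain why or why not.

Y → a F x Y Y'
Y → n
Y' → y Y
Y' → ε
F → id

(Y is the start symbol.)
No. Predict set conflict for Y': { 'y' }

Relevant sets:
  FOLLOW(Y') = { $, 'y' }

For Y:
  PREDICT(Y → a F x Y Y') = { 'a' }
  PREDICT(Y → n) = { 'n' }
For Y':
  PREDICT(Y' → y Y) = { 'y' }
  PREDICT(Y' → ε) = { $, 'y' }
F has a single production, so nothing to check there.

Conflict found: Predict set conflict for Y': { 'y' }
The grammar is NOT LL(1).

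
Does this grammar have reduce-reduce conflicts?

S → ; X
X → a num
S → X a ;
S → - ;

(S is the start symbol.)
No reduce-reduce conflicts

A reduce-reduce conflict occurs when an LR(0) state has two complete items [A → α .] and [B → β .] — both call for a reduction, and with no lookahead the parser cannot choose between them.

Augment with S' → S and build the canonical LR(0) collection (I0 = CLOSURE({[S' → . S]}), then GOTO on every symbol after a dot until no new states appear). It has 11 states:
  I0: { [S → . - ;], [S → . ; X], [S → . X a ;], [S' → . S], [X → . a num] }  — shift
  I1: { [S → - . ;] }  — shift
  I2: { [S → ; . X], [X → . a num] }  — shift
  I3: { [S' → S .] }  — accept
  I4: { [S → X . a ;] }  — shift
  I5: { [X → a . num] }  — shift
  I6: { [X → a num .] }  — reduce
  I7: { [S → X a . ;] }  — shift
  I8: { [S → X a ; .] }  — reduce
  I9: { [S → ; X .] }  — reduce
  I10: { [S → - ; .] }  — reduce

No state contains more than one complete item.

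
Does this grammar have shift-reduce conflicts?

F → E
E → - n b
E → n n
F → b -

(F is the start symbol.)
Augment with F' → F and build the canonical LR(0) collection (I0 = CLOSURE({[F' → . F]}), then GOTO on every symbol after a dot until no new states appear). It has 10 states:
  I0: { [E → . - n b], [E → . n n], [F → . E], [F → . b -], [F' → . F] }  — shift
  I1: { [E → - . n b] }  — shift
  I2: { [F → E .] }  — reduce
  I3: { [F' → F .] }  — accept
  I4: { [F → b . -] }  — shift
  I5: { [E → n . n] }  — shift
  I6: { [E → n n .] }  — reduce
  I7: { [F → b - .] }  — reduce
  I8: { [E → - n . b] }  — shift
  I9: { [E → - n b .] }  — reduce

No state contains both a complete item and a shift item.

Answer: No shift-reduce conflicts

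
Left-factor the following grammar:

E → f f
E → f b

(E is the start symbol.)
Left-factoring transforms A → αβ₁ | αβ₂ into A → αA' and A' → β₁ | β₂
(α is the longest common prefix among the alternatives). Repeat until
no nonterminal has two alternatives with a common prefix.

Round 1: E has alternatives sharing prefix 'f'. Introduce E': E → f E'
  Add: E' → f
  Add: E' → b

No remaining common prefixes — done.

Resulting grammar:
E → f E'
E' → f
E' → b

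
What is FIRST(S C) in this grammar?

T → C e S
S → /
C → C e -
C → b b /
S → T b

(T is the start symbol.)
{ '/', 'b' }

FIRST sets of the non-terminals involved (from the grammar, by fixed-point iteration):
  FIRST(S) = { '/', 'b' }

To compute FIRST(S C), process the symbols left to right:
Symbol S is a non-terminal. Add FIRST(S) \ {ε} = { '/', 'b' }
S is not nullable (ε ∉ FIRST(S)), so stop here.
FIRST(S C) = { '/', 'b' }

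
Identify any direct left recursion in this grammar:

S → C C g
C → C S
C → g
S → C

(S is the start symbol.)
Yes, C is left-recursive

S → C C g: starts with C
C → C S: LEFT RECURSIVE (starts with C)
C → g: starts with g
S → C: starts with C

The grammar has direct left recursion on: C.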